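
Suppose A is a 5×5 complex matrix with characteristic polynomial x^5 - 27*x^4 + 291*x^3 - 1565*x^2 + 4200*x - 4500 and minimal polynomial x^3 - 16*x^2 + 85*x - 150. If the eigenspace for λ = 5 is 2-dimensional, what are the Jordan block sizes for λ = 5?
Block sizes for λ = 5: [2, 1]

Step 1 — from the characteristic polynomial, algebraic multiplicity of λ = 5 is 3. From dim ker(A − (5)·I) = 2, there are exactly 2 Jordan blocks for λ = 5.
Step 2 — from the minimal polynomial, the factor (x − 5)^2 tells us the largest block for λ = 5 has size 2.
Step 3 — with total size 3, 2 blocks, and largest block 2, the block sizes (in nonincreasing order) are [2, 1].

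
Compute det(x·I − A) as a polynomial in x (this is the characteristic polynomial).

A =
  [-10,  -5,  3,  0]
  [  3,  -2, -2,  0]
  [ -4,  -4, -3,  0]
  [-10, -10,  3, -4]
x^4 + 19*x^3 + 135*x^2 + 425*x + 500

Expanding det(x·I − A) (e.g. by cofactor expansion or by noting that A is similar to its Jordan form J, which has the same characteristic polynomial as A) gives
  χ_A(x) = x^4 + 19*x^3 + 135*x^2 + 425*x + 500
which factors as (x + 4)*(x + 5)^3. The eigenvalues (with algebraic multiplicities) are λ = -5 with multiplicity 3, λ = -4 with multiplicity 1.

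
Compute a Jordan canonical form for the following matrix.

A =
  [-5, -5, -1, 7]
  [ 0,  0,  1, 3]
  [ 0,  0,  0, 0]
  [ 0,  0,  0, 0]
J_1(-5) ⊕ J_2(0) ⊕ J_1(0)

The characteristic polynomial is
  det(x·I − A) = x^4 + 5*x^3 = x^3*(x + 5)

Eigenvalues and multiplicities (the geometric multiplicity of λ is n − rank(A − λI), which equals the number of Jordan blocks for λ):
  λ = -5: algebraic multiplicity = 1, geometric multiplicity = 1
  λ = 0: algebraic multiplicity = 3, geometric multiplicity = 2

Determining the block sizes for each eigenvalue:
  λ = -5: one block (gm = 1), so the single block has size am = 1 → block sizes [1]
  λ = 0: 2 blocks summing to 3 forces exactly one block of size 2 and the rest size 1 → block sizes [2, 1]

Assembling the blocks gives a Jordan form
J =
  [-5, 0, 0, 0]
  [ 0, 0, 1, 0]
  [ 0, 0, 0, 0]
  [ 0, 0, 0, 0]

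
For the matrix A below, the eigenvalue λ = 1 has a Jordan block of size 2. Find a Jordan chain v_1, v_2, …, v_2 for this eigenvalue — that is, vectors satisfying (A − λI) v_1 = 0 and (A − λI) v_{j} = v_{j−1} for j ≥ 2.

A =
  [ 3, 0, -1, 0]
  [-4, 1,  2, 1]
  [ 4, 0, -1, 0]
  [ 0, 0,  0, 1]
A Jordan chain for λ = 1 of length 2:
v_1 = (2, -4, 4, 0)ᵀ
v_2 = (1, 0, 0, 0)ᵀ

Let N = A − (1)·I. We want v_2 with N^2 v_2 = 0 but N^1 v_2 ≠ 0; then v_{j-1} := N · v_j for j = 2, …, 2.

Pick v_2 = (1, 0, 0, 0)ᵀ.
Then v_1 = N · v_2 = (2, -4, 4, 0)ᵀ.

Sanity check: (A − (1)·I) v_1 = (0, 0, 0, 0)ᵀ = 0. ✓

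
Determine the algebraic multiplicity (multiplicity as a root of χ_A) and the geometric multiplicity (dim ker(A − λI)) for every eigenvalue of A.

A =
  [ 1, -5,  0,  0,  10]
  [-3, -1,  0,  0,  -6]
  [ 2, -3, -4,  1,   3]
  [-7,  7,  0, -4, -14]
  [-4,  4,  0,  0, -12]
λ = -4: alg = 5, geom = 3

Step 1 — factor the characteristic polynomial to read off the algebraic multiplicities:
  χ_A(x) = (x + 4)^5

Step 2 — compute geometric multiplicities via the rank-nullity identity g(λ) = n − rank(A − λI):
  rank(A − (-4)·I) = 2, so dim ker(A − (-4)·I) = n − 2 = 3

Summary:
  λ = -4: algebraic multiplicity = 5, geometric multiplicity = 3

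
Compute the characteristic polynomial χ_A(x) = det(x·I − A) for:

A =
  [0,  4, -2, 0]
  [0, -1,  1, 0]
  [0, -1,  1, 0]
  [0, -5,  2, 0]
x^4

Expanding det(x·I − A) (e.g. by cofactor expansion or by noting that A is similar to its Jordan form J, which has the same characteristic polynomial as A) gives
  χ_A(x) = x^4
which factors as x^4. The eigenvalues (with algebraic multiplicities) are λ = 0 with multiplicity 4.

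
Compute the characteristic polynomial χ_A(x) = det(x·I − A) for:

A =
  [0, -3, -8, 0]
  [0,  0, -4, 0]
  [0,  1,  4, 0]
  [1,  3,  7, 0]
x^4 - 4*x^3 + 4*x^2

Expanding det(x·I − A) (e.g. by cofactor expansion or by noting that A is similar to its Jordan form J, which has the same characteristic polynomial as A) gives
  χ_A(x) = x^4 - 4*x^3 + 4*x^2
which factors as x^2*(x - 2)^2. The eigenvalues (with algebraic multiplicities) are λ = 0 with multiplicity 2, λ = 2 with multiplicity 2.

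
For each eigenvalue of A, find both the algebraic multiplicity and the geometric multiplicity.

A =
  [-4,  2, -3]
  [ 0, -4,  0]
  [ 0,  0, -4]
λ = -4: alg = 3, geom = 2

Step 1 — factor the characteristic polynomial to read off the algebraic multiplicities:
  χ_A(x) = (x + 4)^3

Step 2 — compute geometric multiplicities via the rank-nullity identity g(λ) = n − rank(A − λI):
  rank(A − (-4)·I) = 1, so dim ker(A − (-4)·I) = n − 1 = 2

Summary:
  λ = -4: algebraic multiplicity = 3, geometric multiplicity = 2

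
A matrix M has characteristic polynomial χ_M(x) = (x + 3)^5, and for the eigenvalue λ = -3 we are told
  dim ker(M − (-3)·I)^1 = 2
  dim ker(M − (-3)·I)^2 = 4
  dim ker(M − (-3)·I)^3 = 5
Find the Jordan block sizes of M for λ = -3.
Block sizes for λ = -3: [3, 2]

From the dimensions of kernels of powers, the number of Jordan blocks of size at least j is d_j − d_{j−1} where d_j = dim ker(N^j) (with d_0 = 0). Computing the differences gives [2, 2, 1].
The number of blocks of size exactly k is (#blocks of size ≥ k) − (#blocks of size ≥ k + 1), so the partition is: 1 block(s) of size 2, 1 block(s) of size 3.
In nonincreasing order the block sizes are [3, 2].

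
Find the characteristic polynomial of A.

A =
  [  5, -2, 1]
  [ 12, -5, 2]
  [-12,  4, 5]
x^3 - 5*x^2 + 3*x + 9

Expanding det(x·I − A) (e.g. by cofactor expansion or by noting that A is similar to its Jordan form J, which has the same characteristic polynomial as A) gives
  χ_A(x) = x^3 - 5*x^2 + 3*x + 9
which factors as (x - 3)^2*(x + 1). The eigenvalues (with algebraic multiplicities) are λ = -1 with multiplicity 1, λ = 3 with multiplicity 2.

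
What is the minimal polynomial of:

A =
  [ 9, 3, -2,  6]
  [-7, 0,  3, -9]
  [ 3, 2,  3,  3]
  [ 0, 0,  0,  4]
x^3 - 12*x^2 + 48*x - 64

The characteristic polynomial is χ_A(x) = (x - 4)^4, so the eigenvalues are known. The minimal polynomial is
  m_A(x) = Π_λ (x − λ)^{k_λ}
where k_λ is the size of the *largest* Jordan block for λ (equivalently, the smallest k with (A − λI)^k v = 0 for every generalised eigenvector v of λ).

  λ = 4: largest Jordan block has size 3, contributing (x − 4)^3

So m_A(x) = (x - 4)^3 = x^3 - 12*x^2 + 48*x - 64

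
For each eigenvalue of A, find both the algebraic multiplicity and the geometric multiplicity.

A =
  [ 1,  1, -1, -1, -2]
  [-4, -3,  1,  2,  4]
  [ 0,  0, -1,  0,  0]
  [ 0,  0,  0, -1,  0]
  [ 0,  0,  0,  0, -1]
λ = -1: alg = 5, geom = 3

Step 1 — factor the characteristic polynomial to read off the algebraic multiplicities:
  χ_A(x) = (x + 1)^5

Step 2 — compute geometric multiplicities via the rank-nullity identity g(λ) = n − rank(A − λI):
  rank(A − (-1)·I) = 2, so dim ker(A − (-1)·I) = n − 2 = 3

Summary:
  λ = -1: algebraic multiplicity = 5, geometric multiplicity = 3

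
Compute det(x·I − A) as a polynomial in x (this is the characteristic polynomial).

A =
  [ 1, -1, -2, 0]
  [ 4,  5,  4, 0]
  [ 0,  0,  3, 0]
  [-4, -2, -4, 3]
x^4 - 12*x^3 + 54*x^2 - 108*x + 81

Expanding det(x·I − A) (e.g. by cofactor expansion or by noting that A is similar to its Jordan form J, which has the same characteristic polynomial as A) gives
  χ_A(x) = x^4 - 12*x^3 + 54*x^2 - 108*x + 81
which factors as (x - 3)^4. The eigenvalues (with algebraic multiplicities) are λ = 3 with multiplicity 4.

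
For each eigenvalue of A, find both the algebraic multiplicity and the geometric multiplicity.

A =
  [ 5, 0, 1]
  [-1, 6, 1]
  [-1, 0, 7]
λ = 6: alg = 3, geom = 2

Step 1 — factor the characteristic polynomial to read off the algebraic multiplicities:
  χ_A(x) = (x - 6)^3

Step 2 — compute geometric multiplicities via the rank-nullity identity g(λ) = n − rank(A − λI):
  rank(A − (6)·I) = 1, so dim ker(A − (6)·I) = n − 1 = 2

Summary:
  λ = 6: algebraic multiplicity = 3, geometric multiplicity = 2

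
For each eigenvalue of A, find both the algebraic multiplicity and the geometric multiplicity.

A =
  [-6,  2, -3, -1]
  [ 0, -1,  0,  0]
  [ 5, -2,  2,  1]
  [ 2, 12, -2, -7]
λ = -5: alg = 2, geom = 1; λ = -1: alg = 2, geom = 2

Step 1 — factor the characteristic polynomial to read off the algebraic multiplicities:
  χ_A(x) = (x + 1)^2*(x + 5)^2

Step 2 — compute geometric multiplicities via the rank-nullity identity g(λ) = n − rank(A − λI):
  rank(A − (-5)·I) = 3, so dim ker(A − (-5)·I) = n − 3 = 1
  rank(A − (-1)·I) = 2, so dim ker(A − (-1)·I) = n − 2 = 2

Summary:
  λ = -5: algebraic multiplicity = 2, geometric multiplicity = 1
  λ = -1: algebraic multiplicity = 2, geometric multiplicity = 2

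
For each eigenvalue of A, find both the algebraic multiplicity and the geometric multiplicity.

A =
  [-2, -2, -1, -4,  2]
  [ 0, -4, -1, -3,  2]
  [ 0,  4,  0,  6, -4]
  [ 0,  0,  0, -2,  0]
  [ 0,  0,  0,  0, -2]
λ = -2: alg = 5, geom = 3

Step 1 — factor the characteristic polynomial to read off the algebraic multiplicities:
  χ_A(x) = (x + 2)^5

Step 2 — compute geometric multiplicities via the rank-nullity identity g(λ) = n − rank(A − λI):
  rank(A − (-2)·I) = 2, so dim ker(A − (-2)·I) = n − 2 = 3

Summary:
  λ = -2: algebraic multiplicity = 5, geometric multiplicity = 3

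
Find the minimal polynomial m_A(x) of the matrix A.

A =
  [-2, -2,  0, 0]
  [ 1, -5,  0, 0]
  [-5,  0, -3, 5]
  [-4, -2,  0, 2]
x^3 + 5*x^2 - 2*x - 24

The characteristic polynomial is χ_A(x) = (x - 2)*(x + 3)^2*(x + 4), so the eigenvalues are known. The minimal polynomial is
  m_A(x) = Π_λ (x − λ)^{k_λ}
where k_λ is the size of the *largest* Jordan block for λ (equivalently, the smallest k with (A − λI)^k v = 0 for every generalised eigenvector v of λ).

  λ = -4: largest Jordan block has size 1, contributing (x + 4)
  λ = -3: largest Jordan block has size 1, contributing (x + 3)
  λ = 2: largest Jordan block has size 1, contributing (x − 2)

So m_A(x) = (x - 2)*(x + 3)*(x + 4) = x^3 + 5*x^2 - 2*x - 24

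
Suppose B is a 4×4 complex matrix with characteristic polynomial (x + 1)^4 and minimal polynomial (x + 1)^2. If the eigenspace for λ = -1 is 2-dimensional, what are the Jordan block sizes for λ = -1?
Block sizes for λ = -1: [2, 2]

Step 1 — from the characteristic polynomial, algebraic multiplicity of λ = -1 is 4. From dim ker(B − (-1)·I) = 2, there are exactly 2 Jordan blocks for λ = -1.
Step 2 — from the minimal polynomial, the factor (x + 1)^2 tells us the largest block for λ = -1 has size 2.
Step 3 — with total size 4, 2 blocks, and largest block 2, the block sizes (in nonincreasing order) are [2, 2].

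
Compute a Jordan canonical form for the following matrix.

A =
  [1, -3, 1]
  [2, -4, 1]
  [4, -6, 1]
J_1(-1) ⊕ J_1(-1) ⊕ J_1(0)

The characteristic polynomial is
  det(x·I − A) = x^3 + 2*x^2 + x = x*(x + 1)^2

Eigenvalues and multiplicities (the geometric multiplicity of λ is n − rank(A − λI), which equals the number of Jordan blocks for λ):
  λ = -1: algebraic multiplicity = 2, geometric multiplicity = 2
  λ = 0: algebraic multiplicity = 1, geometric multiplicity = 1

Determining the block sizes for each eigenvalue:
  λ = -1: gm = am = 2, so every block has size 1 → block sizes [1, 1]
  λ = 0: one block (gm = 1), so the single block has size am = 1 → block sizes [1]

Assembling the blocks gives a Jordan form
J =
  [-1,  0, 0]
  [ 0, -1, 0]
  [ 0,  0, 0]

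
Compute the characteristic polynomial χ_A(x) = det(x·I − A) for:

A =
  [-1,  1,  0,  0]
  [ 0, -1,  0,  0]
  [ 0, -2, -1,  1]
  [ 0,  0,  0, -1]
x^4 + 4*x^3 + 6*x^2 + 4*x + 1

Expanding det(x·I − A) (e.g. by cofactor expansion or by noting that A is similar to its Jordan form J, which has the same characteristic polynomial as A) gives
  χ_A(x) = x^4 + 4*x^3 + 6*x^2 + 4*x + 1
which factors as (x + 1)^4. The eigenvalues (with algebraic multiplicities) are λ = -1 with multiplicity 4.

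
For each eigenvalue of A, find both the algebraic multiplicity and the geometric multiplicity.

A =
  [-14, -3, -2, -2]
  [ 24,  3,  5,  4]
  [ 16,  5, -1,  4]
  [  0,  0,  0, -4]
λ = -4: alg = 4, geom = 2

Step 1 — factor the characteristic polynomial to read off the algebraic multiplicities:
  χ_A(x) = (x + 4)^4

Step 2 — compute geometric multiplicities via the rank-nullity identity g(λ) = n − rank(A − λI):
  rank(A − (-4)·I) = 2, so dim ker(A − (-4)·I) = n − 2 = 2

Summary:
  λ = -4: algebraic multiplicity = 4, geometric multiplicity = 2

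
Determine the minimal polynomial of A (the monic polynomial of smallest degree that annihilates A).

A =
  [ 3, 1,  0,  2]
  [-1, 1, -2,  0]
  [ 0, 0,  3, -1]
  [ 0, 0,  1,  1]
x^2 - 4*x + 4

The characteristic polynomial is χ_A(x) = (x - 2)^4, so the eigenvalues are known. The minimal polynomial is
  m_A(x) = Π_λ (x − λ)^{k_λ}
where k_λ is the size of the *largest* Jordan block for λ (equivalently, the smallest k with (A − λI)^k v = 0 for every generalised eigenvector v of λ).

  λ = 2: largest Jordan block has size 2, contributing (x − 2)^2

So m_A(x) = (x - 2)^2 = x^2 - 4*x + 4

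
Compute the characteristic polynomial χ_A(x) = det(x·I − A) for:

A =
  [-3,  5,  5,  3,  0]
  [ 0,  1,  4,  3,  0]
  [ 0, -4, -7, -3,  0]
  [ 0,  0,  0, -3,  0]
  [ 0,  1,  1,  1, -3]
x^5 + 15*x^4 + 90*x^3 + 270*x^2 + 405*x + 243

Expanding det(x·I − A) (e.g. by cofactor expansion or by noting that A is similar to its Jordan form J, which has the same characteristic polynomial as A) gives
  χ_A(x) = x^5 + 15*x^4 + 90*x^3 + 270*x^2 + 405*x + 243
which factors as (x + 3)^5. The eigenvalues (with algebraic multiplicities) are λ = -3 with multiplicity 5.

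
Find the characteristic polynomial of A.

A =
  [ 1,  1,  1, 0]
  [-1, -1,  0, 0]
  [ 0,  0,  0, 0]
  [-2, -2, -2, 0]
x^4

Expanding det(x·I − A) (e.g. by cofactor expansion or by noting that A is similar to its Jordan form J, which has the same characteristic polynomial as A) gives
  χ_A(x) = x^4
which factors as x^4. The eigenvalues (with algebraic multiplicities) are λ = 0 with multiplicity 4.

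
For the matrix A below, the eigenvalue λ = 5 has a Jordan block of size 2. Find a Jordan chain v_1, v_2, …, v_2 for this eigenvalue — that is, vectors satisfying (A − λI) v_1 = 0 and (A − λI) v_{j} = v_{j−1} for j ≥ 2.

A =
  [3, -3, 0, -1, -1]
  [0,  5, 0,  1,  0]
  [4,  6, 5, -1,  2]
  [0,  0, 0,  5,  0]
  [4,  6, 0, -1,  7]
A Jordan chain for λ = 5 of length 2:
v_1 = (-2, 0, 4, 0, 4)ᵀ
v_2 = (1, 0, 0, 0, 0)ᵀ

Let N = A − (5)·I. We want v_2 with N^2 v_2 = 0 but N^1 v_2 ≠ 0; then v_{j-1} := N · v_j for j = 2, …, 2.

Pick v_2 = (1, 0, 0, 0, 0)ᵀ.
Then v_1 = N · v_2 = (-2, 0, 4, 0, 4)ᵀ.

Sanity check: (A − (5)·I) v_1 = (0, 0, 0, 0, 0)ᵀ = 0. ✓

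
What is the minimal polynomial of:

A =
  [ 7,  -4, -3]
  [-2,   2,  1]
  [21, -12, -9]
x^3

The characteristic polynomial is χ_A(x) = x^3, so the eigenvalues are known. The minimal polynomial is
  m_A(x) = Π_λ (x − λ)^{k_λ}
where k_λ is the size of the *largest* Jordan block for λ (equivalently, the smallest k with (A − λI)^k v = 0 for every generalised eigenvector v of λ).

  λ = 0: largest Jordan block has size 3, contributing (x − 0)^3

So m_A(x) = x^3 = x^3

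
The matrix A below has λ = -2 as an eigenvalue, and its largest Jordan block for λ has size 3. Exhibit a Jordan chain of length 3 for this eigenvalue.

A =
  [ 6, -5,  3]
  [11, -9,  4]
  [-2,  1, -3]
A Jordan chain for λ = -2 of length 3:
v_1 = (3, 3, -3)ᵀ
v_2 = (8, 11, -2)ᵀ
v_3 = (1, 0, 0)ᵀ

Let N = A − (-2)·I. We want v_3 with N^3 v_3 = 0 but N^2 v_3 ≠ 0; then v_{j-1} := N · v_j for j = 3, …, 2.

Pick v_3 = (1, 0, 0)ᵀ.
Then v_2 = N · v_3 = (8, 11, -2)ᵀ.
Then v_1 = N · v_2 = (3, 3, -3)ᵀ.

Sanity check: (A − (-2)·I) v_1 = (0, 0, 0)ᵀ = 0. ✓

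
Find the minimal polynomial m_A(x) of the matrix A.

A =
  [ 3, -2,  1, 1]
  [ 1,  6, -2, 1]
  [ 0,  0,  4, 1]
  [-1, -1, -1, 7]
x^3 - 15*x^2 + 75*x - 125

The characteristic polynomial is χ_A(x) = (x - 5)^4, so the eigenvalues are known. The minimal polynomial is
  m_A(x) = Π_λ (x − λ)^{k_λ}
where k_λ is the size of the *largest* Jordan block for λ (equivalently, the smallest k with (A − λI)^k v = 0 for every generalised eigenvector v of λ).

  λ = 5: largest Jordan block has size 3, contributing (x − 5)^3

So m_A(x) = (x - 5)^3 = x^3 - 15*x^2 + 75*x - 125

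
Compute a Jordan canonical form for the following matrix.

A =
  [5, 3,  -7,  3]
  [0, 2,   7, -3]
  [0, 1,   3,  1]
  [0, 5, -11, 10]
J_3(5) ⊕ J_1(5)

The characteristic polynomial is
  det(x·I − A) = x^4 - 20*x^3 + 150*x^2 - 500*x + 625 = (x - 5)^4

Eigenvalues and multiplicities (the geometric multiplicity of λ is n − rank(A − λI), which equals the number of Jordan blocks for λ):
  λ = 5: algebraic multiplicity = 4, geometric multiplicity = 2

Determining the block sizes for each eigenvalue:
  λ = 5: with am = 4 and gm = 2, the partition is not yet determined (e.g. several partitions of 4 into 2 parts exist). Let N = A − (5)·I. Computing rank(N^1) = 2, rank(N^2) = 1, rank(N^3) = 0; the number of blocks of size ≥ j is rank(N^{j−1}) − rank(N^j), giving [2, 1, 1]. So we have 1 block(s) of size 3, 1 block(s) of size 1 → block sizes [3, 1]

Assembling the blocks gives a Jordan form
J =
  [5, 1, 0, 0]
  [0, 5, 1, 0]
  [0, 0, 5, 0]
  [0, 0, 0, 5]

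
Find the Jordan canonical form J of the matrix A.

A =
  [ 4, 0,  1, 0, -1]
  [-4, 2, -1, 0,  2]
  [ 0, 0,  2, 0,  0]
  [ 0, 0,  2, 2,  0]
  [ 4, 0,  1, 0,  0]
J_3(2) ⊕ J_1(2) ⊕ J_1(2)

The characteristic polynomial is
  det(x·I − A) = x^5 - 10*x^4 + 40*x^3 - 80*x^2 + 80*x - 32 = (x - 2)^5

Eigenvalues and multiplicities (the geometric multiplicity of λ is n − rank(A − λI), which equals the number of Jordan blocks for λ):
  λ = 2: algebraic multiplicity = 5, geometric multiplicity = 3

Determining the block sizes for each eigenvalue:
  λ = 2: with am = 5 and gm = 3, the partition is not yet determined (e.g. several partitions of 5 into 3 parts exist). Let N = A − (2)·I. Computing rank(N^1) = 2, rank(N^2) = 1, rank(N^3) = 0; the number of blocks of size ≥ j is rank(N^{j−1}) − rank(N^j), giving [3, 1, 1]. So we have 1 block(s) of size 3, 2 block(s) of size 1 → block sizes [3, 1, 1]

Assembling the blocks gives a Jordan form
J =
  [2, 1, 0, 0, 0]
  [0, 2, 1, 0, 0]
  [0, 0, 2, 0, 0]
  [0, 0, 0, 2, 0]
  [0, 0, 0, 0, 2]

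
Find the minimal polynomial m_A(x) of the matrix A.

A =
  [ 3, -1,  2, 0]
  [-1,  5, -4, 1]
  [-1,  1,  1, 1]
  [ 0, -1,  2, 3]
x^3 - 9*x^2 + 27*x - 27

The characteristic polynomial is χ_A(x) = (x - 3)^4, so the eigenvalues are known. The minimal polynomial is
  m_A(x) = Π_λ (x − λ)^{k_λ}
where k_λ is the size of the *largest* Jordan block for λ (equivalently, the smallest k with (A − λI)^k v = 0 for every generalised eigenvector v of λ).

  λ = 3: largest Jordan block has size 3, contributing (x − 3)^3

So m_A(x) = (x - 3)^3 = x^3 - 9*x^2 + 27*x - 27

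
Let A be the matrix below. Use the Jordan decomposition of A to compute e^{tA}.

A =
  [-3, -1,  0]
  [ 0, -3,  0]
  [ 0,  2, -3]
e^{tA} =
  [exp(-3*t), -t*exp(-3*t), 0]
  [0, exp(-3*t), 0]
  [0, 2*t*exp(-3*t), exp(-3*t)]

Strategy: write A = P · J · P⁻¹ where J is a Jordan canonical form, so e^{tA} = P · e^{tJ} · P⁻¹, and e^{tJ} can be computed block-by-block.

A has Jordan form
J =
  [-3,  1,  0]
  [ 0, -3,  0]
  [ 0,  0, -3]
(up to reordering of blocks).

Per-block formulas:
  For a 2×2 Jordan block J_2(-3): exp(t · J_2(-3)) = e^(-3t)·(I + t·N), where N is the 2×2 nilpotent shift.
  For a 1×1 block at λ = -3: exp(t · [-3]) = [e^(-3t)].

After assembling e^{tJ} and conjugating by P, we get:

e^{tA} =
  [exp(-3*t), -t*exp(-3*t), 0]
  [0, exp(-3*t), 0]
  [0, 2*t*exp(-3*t), exp(-3*t)]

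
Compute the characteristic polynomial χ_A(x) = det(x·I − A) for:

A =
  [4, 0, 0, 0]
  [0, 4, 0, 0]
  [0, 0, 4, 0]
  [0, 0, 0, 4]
x^4 - 16*x^3 + 96*x^2 - 256*x + 256

Expanding det(x·I − A) (e.g. by cofactor expansion or by noting that A is similar to its Jordan form J, which has the same characteristic polynomial as A) gives
  χ_A(x) = x^4 - 16*x^3 + 96*x^2 - 256*x + 256
which factors as (x - 4)^4. The eigenvalues (with algebraic multiplicities) are λ = 4 with multiplicity 4.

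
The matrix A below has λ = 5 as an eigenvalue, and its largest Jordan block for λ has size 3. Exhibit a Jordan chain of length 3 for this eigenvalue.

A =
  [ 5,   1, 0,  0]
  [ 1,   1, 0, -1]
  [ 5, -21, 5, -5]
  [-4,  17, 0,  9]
A Jordan chain for λ = 5 of length 3:
v_1 = (1, 0, -1, 1)ᵀ
v_2 = (0, 1, 5, -4)ᵀ
v_3 = (1, 0, 0, 0)ᵀ

Let N = A − (5)·I. We want v_3 with N^3 v_3 = 0 but N^2 v_3 ≠ 0; then v_{j-1} := N · v_j for j = 3, …, 2.

Pick v_3 = (1, 0, 0, 0)ᵀ.
Then v_2 = N · v_3 = (0, 1, 5, -4)ᵀ.
Then v_1 = N · v_2 = (1, 0, -1, 1)ᵀ.

Sanity check: (A − (5)·I) v_1 = (0, 0, 0, 0)ᵀ = 0. ✓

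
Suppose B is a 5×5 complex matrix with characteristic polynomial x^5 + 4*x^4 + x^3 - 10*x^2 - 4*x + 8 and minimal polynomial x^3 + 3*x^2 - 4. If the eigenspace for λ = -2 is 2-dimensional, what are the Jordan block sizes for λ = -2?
Block sizes for λ = -2: [2, 1]

Step 1 — from the characteristic polynomial, algebraic multiplicity of λ = -2 is 3. From dim ker(B − (-2)·I) = 2, there are exactly 2 Jordan blocks for λ = -2.
Step 2 — from the minimal polynomial, the factor (x + 2)^2 tells us the largest block for λ = -2 has size 2.
Step 3 — with total size 3, 2 blocks, and largest block 2, the block sizes (in nonincreasing order) are [2, 1].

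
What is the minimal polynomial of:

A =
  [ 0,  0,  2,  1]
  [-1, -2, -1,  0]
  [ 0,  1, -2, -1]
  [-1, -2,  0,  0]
x^2 + 2*x + 1

The characteristic polynomial is χ_A(x) = (x + 1)^4, so the eigenvalues are known. The minimal polynomial is
  m_A(x) = Π_λ (x − λ)^{k_λ}
where k_λ is the size of the *largest* Jordan block for λ (equivalently, the smallest k with (A − λI)^k v = 0 for every generalised eigenvector v of λ).

  λ = -1: largest Jordan block has size 2, contributing (x + 1)^2

So m_A(x) = (x + 1)^2 = x^2 + 2*x + 1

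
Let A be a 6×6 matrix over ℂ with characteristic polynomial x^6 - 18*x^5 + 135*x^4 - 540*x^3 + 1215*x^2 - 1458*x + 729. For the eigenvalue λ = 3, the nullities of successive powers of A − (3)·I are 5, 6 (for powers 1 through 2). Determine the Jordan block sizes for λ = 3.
Block sizes for λ = 3: [2, 1, 1, 1, 1]

From the dimensions of kernels of powers, the number of Jordan blocks of size at least j is d_j − d_{j−1} where d_j = dim ker(N^j) (with d_0 = 0). Computing the differences gives [5, 1].
The number of blocks of size exactly k is (#blocks of size ≥ k) − (#blocks of size ≥ k + 1), so the partition is: 4 block(s) of size 1, 1 block(s) of size 2.
In nonincreasing order the block sizes are [2, 1, 1, 1, 1].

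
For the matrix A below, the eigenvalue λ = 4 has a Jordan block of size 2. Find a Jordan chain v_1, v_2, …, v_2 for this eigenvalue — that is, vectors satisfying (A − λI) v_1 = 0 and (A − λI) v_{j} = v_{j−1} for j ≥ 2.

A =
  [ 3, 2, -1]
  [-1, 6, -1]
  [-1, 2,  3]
A Jordan chain for λ = 4 of length 2:
v_1 = (-1, -1, -1)ᵀ
v_2 = (1, 0, 0)ᵀ

Let N = A − (4)·I. We want v_2 with N^2 v_2 = 0 but N^1 v_2 ≠ 0; then v_{j-1} := N · v_j for j = 2, …, 2.

Pick v_2 = (1, 0, 0)ᵀ.
Then v_1 = N · v_2 = (-1, -1, -1)ᵀ.

Sanity check: (A − (4)·I) v_1 = (0, 0, 0)ᵀ = 0. ✓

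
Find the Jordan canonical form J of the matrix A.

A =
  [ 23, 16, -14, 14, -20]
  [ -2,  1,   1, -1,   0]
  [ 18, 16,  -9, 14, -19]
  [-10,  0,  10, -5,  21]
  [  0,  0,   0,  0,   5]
J_1(-5) ⊕ J_2(5) ⊕ J_2(5)

The characteristic polynomial is
  det(x·I − A) = x^5 - 15*x^4 + 50*x^3 + 250*x^2 - 1875*x + 3125 = (x - 5)^4*(x + 5)

Eigenvalues and multiplicities (the geometric multiplicity of λ is n − rank(A − λI), which equals the number of Jordan blocks for λ):
  λ = -5: algebraic multiplicity = 1, geometric multiplicity = 1
  λ = 5: algebraic multiplicity = 4, geometric multiplicity = 2

Determining the block sizes for each eigenvalue:
  λ = -5: one block (gm = 1), so the single block has size am = 1 → block sizes [1]
  λ = 5: with am = 4 and gm = 2, the partition is not yet determined (e.g. several partitions of 4 into 2 parts exist). Let N = A − (5)·I. Computing rank(N^1) = 3, rank(N^2) = 1; the number of blocks of size ≥ j is rank(N^{j−1}) − rank(N^j), giving [2, 2]. So we have 2 block(s) of size 2 → block sizes [2, 2]

Assembling the blocks gives a Jordan form
J =
  [-5, 0, 0, 0, 0]
  [ 0, 5, 1, 0, 0]
  [ 0, 0, 5, 0, 0]
  [ 0, 0, 0, 5, 1]
  [ 0, 0, 0, 0, 5]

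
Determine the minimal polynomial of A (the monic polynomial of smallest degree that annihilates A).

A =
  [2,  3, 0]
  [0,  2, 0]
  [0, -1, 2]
x^2 - 4*x + 4

The characteristic polynomial is χ_A(x) = (x - 2)^3, so the eigenvalues are known. The minimal polynomial is
  m_A(x) = Π_λ (x − λ)^{k_λ}
where k_λ is the size of the *largest* Jordan block for λ (equivalently, the smallest k with (A − λI)^k v = 0 for every generalised eigenvector v of λ).

  λ = 2: largest Jordan block has size 2, contributing (x − 2)^2

So m_A(x) = (x - 2)^2 = x^2 - 4*x + 4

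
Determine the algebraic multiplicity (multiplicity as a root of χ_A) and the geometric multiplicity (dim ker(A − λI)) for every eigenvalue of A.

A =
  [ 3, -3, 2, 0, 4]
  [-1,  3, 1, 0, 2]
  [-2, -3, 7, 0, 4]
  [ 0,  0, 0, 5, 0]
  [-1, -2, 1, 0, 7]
λ = 5: alg = 5, geom = 3

Step 1 — factor the characteristic polynomial to read off the algebraic multiplicities:
  χ_A(x) = (x - 5)^5

Step 2 — compute geometric multiplicities via the rank-nullity identity g(λ) = n − rank(A − λI):
  rank(A − (5)·I) = 2, so dim ker(A − (5)·I) = n − 2 = 3

Summary:
  λ = 5: algebraic multiplicity = 5, geometric multiplicity = 3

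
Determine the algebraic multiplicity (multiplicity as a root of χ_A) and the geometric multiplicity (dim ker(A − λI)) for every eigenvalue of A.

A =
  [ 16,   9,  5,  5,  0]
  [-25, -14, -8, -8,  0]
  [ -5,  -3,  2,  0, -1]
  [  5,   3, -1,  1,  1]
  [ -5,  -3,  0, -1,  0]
λ = 1: alg = 5, geom = 2

Step 1 — factor the characteristic polynomial to read off the algebraic multiplicities:
  χ_A(x) = (x - 1)^5

Step 2 — compute geometric multiplicities via the rank-nullity identity g(λ) = n − rank(A − λI):
  rank(A − (1)·I) = 3, so dim ker(A − (1)·I) = n − 3 = 2

Summary:
  λ = 1: algebraic multiplicity = 5, geometric multiplicity = 2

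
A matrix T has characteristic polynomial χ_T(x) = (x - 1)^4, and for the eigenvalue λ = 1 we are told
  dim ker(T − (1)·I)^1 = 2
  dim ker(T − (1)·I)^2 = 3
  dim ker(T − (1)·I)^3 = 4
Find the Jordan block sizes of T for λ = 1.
Block sizes for λ = 1: [3, 1]

From the dimensions of kernels of powers, the number of Jordan blocks of size at least j is d_j − d_{j−1} where d_j = dim ker(N^j) (with d_0 = 0). Computing the differences gives [2, 1, 1].
The number of blocks of size exactly k is (#blocks of size ≥ k) − (#blocks of size ≥ k + 1), so the partition is: 1 block(s) of size 1, 1 block(s) of size 3.
In nonincreasing order the block sizes are [3, 1].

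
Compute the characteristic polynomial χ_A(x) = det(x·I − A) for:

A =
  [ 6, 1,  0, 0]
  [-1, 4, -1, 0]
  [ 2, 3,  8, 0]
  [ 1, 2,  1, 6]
x^4 - 24*x^3 + 216*x^2 - 864*x + 1296

Expanding det(x·I − A) (e.g. by cofactor expansion or by noting that A is similar to its Jordan form J, which has the same characteristic polynomial as A) gives
  χ_A(x) = x^4 - 24*x^3 + 216*x^2 - 864*x + 1296
which factors as (x - 6)^4. The eigenvalues (with algebraic multiplicities) are λ = 6 with multiplicity 4.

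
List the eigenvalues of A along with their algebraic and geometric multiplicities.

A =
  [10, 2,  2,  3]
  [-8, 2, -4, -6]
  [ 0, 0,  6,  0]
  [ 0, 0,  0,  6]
λ = 6: alg = 4, geom = 3

Step 1 — factor the characteristic polynomial to read off the algebraic multiplicities:
  χ_A(x) = (x - 6)^4

Step 2 — compute geometric multiplicities via the rank-nullity identity g(λ) = n − rank(A − λI):
  rank(A − (6)·I) = 1, so dim ker(A − (6)·I) = n − 1 = 3

Summary:
  λ = 6: algebraic multiplicity = 4, geometric multiplicity = 3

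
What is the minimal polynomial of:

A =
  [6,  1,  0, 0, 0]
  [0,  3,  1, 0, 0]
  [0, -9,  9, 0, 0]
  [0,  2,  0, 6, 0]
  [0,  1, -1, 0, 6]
x^3 - 18*x^2 + 108*x - 216

The characteristic polynomial is χ_A(x) = (x - 6)^5, so the eigenvalues are known. The minimal polynomial is
  m_A(x) = Π_λ (x − λ)^{k_λ}
where k_λ is the size of the *largest* Jordan block for λ (equivalently, the smallest k with (A − λI)^k v = 0 for every generalised eigenvector v of λ).

  λ = 6: largest Jordan block has size 3, contributing (x − 6)^3

So m_A(x) = (x - 6)^3 = x^3 - 18*x^2 + 108*x - 216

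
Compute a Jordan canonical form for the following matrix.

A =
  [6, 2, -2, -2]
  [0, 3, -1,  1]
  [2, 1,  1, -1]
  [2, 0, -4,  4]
J_1(2) ⊕ J_2(4) ⊕ J_1(4)

The characteristic polynomial is
  det(x·I − A) = x^4 - 14*x^3 + 72*x^2 - 160*x + 128 = (x - 4)^3*(x - 2)

Eigenvalues and multiplicities (the geometric multiplicity of λ is n − rank(A − λI), which equals the number of Jordan blocks for λ):
  λ = 2: algebraic multiplicity = 1, geometric multiplicity = 1
  λ = 4: algebraic multiplicity = 3, geometric multiplicity = 2

Determining the block sizes for each eigenvalue:
  λ = 2: one block (gm = 1), so the single block has size am = 1 → block sizes [1]
  λ = 4: 2 blocks summing to 3 forces exactly one block of size 2 and the rest size 1 → block sizes [2, 1]

Assembling the blocks gives a Jordan form
J =
  [2, 0, 0, 0]
  [0, 4, 1, 0]
  [0, 0, 4, 0]
  [0, 0, 0, 4]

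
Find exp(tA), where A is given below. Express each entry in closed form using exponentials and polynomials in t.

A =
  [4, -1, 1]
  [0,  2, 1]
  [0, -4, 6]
e^{tA} =
  [exp(4*t), -t^2*exp(4*t) - t*exp(4*t), t^2*exp(4*t)/2 + t*exp(4*t)]
  [0, -2*t*exp(4*t) + exp(4*t), t*exp(4*t)]
  [0, -4*t*exp(4*t), 2*t*exp(4*t) + exp(4*t)]

Strategy: write A = P · J · P⁻¹ where J is a Jordan canonical form, so e^{tA} = P · e^{tJ} · P⁻¹, and e^{tJ} can be computed block-by-block.

A has Jordan form
J =
  [4, 1, 0]
  [0, 4, 1]
  [0, 0, 4]
(up to reordering of blocks).

Per-block formulas:
  For a 3×3 Jordan block J_3(4): exp(t · J_3(4)) = e^(4t)·(I + t·N + (t^2/2)·N^2), where N is the 3×3 nilpotent shift.

After assembling e^{tJ} and conjugating by P, we get:

e^{tA} =
  [exp(4*t), -t^2*exp(4*t) - t*exp(4*t), t^2*exp(4*t)/2 + t*exp(4*t)]
  [0, -2*t*exp(4*t) + exp(4*t), t*exp(4*t)]
  [0, -4*t*exp(4*t), 2*t*exp(4*t) + exp(4*t)]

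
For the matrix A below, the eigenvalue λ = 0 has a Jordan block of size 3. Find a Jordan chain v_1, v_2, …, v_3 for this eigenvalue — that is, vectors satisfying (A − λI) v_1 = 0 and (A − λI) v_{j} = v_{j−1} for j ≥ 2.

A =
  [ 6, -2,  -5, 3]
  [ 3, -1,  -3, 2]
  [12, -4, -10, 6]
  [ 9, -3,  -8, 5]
A Jordan chain for λ = 0 of length 3:
v_1 = (-3, -3, -6, -6)ᵀ
v_2 = (6, 3, 12, 9)ᵀ
v_3 = (1, 0, 0, 0)ᵀ

Let N = A − (0)·I. We want v_3 with N^3 v_3 = 0 but N^2 v_3 ≠ 0; then v_{j-1} := N · v_j for j = 3, …, 2.

Pick v_3 = (1, 0, 0, 0)ᵀ.
Then v_2 = N · v_3 = (6, 3, 12, 9)ᵀ.
Then v_1 = N · v_2 = (-3, -3, -6, -6)ᵀ.

Sanity check: (A − (0)·I) v_1 = (0, 0, 0, 0)ᵀ = 0. ✓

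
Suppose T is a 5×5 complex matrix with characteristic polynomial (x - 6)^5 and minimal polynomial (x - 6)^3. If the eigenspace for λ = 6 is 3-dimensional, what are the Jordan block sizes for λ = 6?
Block sizes for λ = 6: [3, 1, 1]

Step 1 — from the characteristic polynomial, algebraic multiplicity of λ = 6 is 5. From dim ker(T − (6)·I) = 3, there are exactly 3 Jordan blocks for λ = 6.
Step 2 — from the minimal polynomial, the factor (x − 6)^3 tells us the largest block for λ = 6 has size 3.
Step 3 — with total size 5, 3 blocks, and largest block 3, the block sizes (in nonincreasing order) are [3, 1, 1].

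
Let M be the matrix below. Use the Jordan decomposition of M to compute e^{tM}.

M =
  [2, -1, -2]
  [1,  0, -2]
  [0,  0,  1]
e^{tM} =
  [t*exp(t) + exp(t), -t*exp(t), -2*t*exp(t)]
  [t*exp(t), -t*exp(t) + exp(t), -2*t*exp(t)]
  [0, 0, exp(t)]

Strategy: write M = P · J · P⁻¹ where J is a Jordan canonical form, so e^{tM} = P · e^{tJ} · P⁻¹, and e^{tJ} can be computed block-by-block.

M has Jordan form
J =
  [1, 1, 0]
  [0, 1, 0]
  [0, 0, 1]
(up to reordering of blocks).

Per-block formulas:
  For a 2×2 Jordan block J_2(1): exp(t · J_2(1)) = e^(1t)·(I + t·N), where N is the 2×2 nilpotent shift.
  For a 1×1 block at λ = 1: exp(t · [1]) = [e^(1t)].

After assembling e^{tJ} and conjugating by P, we get:

e^{tM} =
  [t*exp(t) + exp(t), -t*exp(t), -2*t*exp(t)]
  [t*exp(t), -t*exp(t) + exp(t), -2*t*exp(t)]
  [0, 0, exp(t)]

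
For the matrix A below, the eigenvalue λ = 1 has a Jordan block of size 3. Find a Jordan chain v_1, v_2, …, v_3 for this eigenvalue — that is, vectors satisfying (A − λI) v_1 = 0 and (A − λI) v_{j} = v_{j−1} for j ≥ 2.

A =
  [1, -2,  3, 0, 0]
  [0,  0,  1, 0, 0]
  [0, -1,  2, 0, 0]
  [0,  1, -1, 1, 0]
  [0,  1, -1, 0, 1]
A Jordan chain for λ = 1 of length 3:
v_1 = (-1, 0, 0, 0, 0)ᵀ
v_2 = (-2, -1, -1, 1, 1)ᵀ
v_3 = (0, 1, 0, 0, 0)ᵀ

Let N = A − (1)·I. We want v_3 with N^3 v_3 = 0 but N^2 v_3 ≠ 0; then v_{j-1} := N · v_j for j = 3, …, 2.

Pick v_3 = (0, 1, 0, 0, 0)ᵀ.
Then v_2 = N · v_3 = (-2, -1, -1, 1, 1)ᵀ.
Then v_1 = N · v_2 = (-1, 0, 0, 0, 0)ᵀ.

Sanity check: (A − (1)·I) v_1 = (0, 0, 0, 0, 0)ᵀ = 0. ✓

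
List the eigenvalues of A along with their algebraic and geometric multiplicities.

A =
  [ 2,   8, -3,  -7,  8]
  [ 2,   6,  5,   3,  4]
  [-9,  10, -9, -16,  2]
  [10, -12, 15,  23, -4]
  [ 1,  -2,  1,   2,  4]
λ = 2: alg = 1, geom = 1; λ = 6: alg = 4, geom = 2

Step 1 — factor the characteristic polynomial to read off the algebraic multiplicities:
  χ_A(x) = (x - 6)^4*(x - 2)

Step 2 — compute geometric multiplicities via the rank-nullity identity g(λ) = n − rank(A − λI):
  rank(A − (2)·I) = 4, so dim ker(A − (2)·I) = n − 4 = 1
  rank(A − (6)·I) = 3, so dim ker(A − (6)·I) = n − 3 = 2

Summary:
  λ = 2: algebraic multiplicity = 1, geometric multiplicity = 1
  λ = 6: algebraic multiplicity = 4, geometric multiplicity = 2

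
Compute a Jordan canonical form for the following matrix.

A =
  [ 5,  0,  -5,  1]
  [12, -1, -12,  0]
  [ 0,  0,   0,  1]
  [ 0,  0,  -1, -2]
J_2(-1) ⊕ J_1(-1) ⊕ J_1(5)

The characteristic polynomial is
  det(x·I − A) = x^4 - 2*x^3 - 12*x^2 - 14*x - 5 = (x - 5)*(x + 1)^3

Eigenvalues and multiplicities (the geometric multiplicity of λ is n − rank(A − λI), which equals the number of Jordan blocks for λ):
  λ = -1: algebraic multiplicity = 3, geometric multiplicity = 2
  λ = 5: algebraic multiplicity = 1, geometric multiplicity = 1

Determining the block sizes for each eigenvalue:
  λ = -1: 2 blocks summing to 3 forces exactly one block of size 2 and the rest size 1 → block sizes [2, 1]
  λ = 5: one block (gm = 1), so the single block has size am = 1 → block sizes [1]

Assembling the blocks gives a Jordan form
J =
  [-1,  1,  0, 0]
  [ 0, -1,  0, 0]
  [ 0,  0, -1, 0]
  [ 0,  0,  0, 5]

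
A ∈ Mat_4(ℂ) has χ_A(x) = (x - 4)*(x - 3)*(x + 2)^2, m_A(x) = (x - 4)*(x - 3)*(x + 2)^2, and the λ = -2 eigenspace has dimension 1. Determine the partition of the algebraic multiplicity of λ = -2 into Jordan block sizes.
Block sizes for λ = -2: [2]

Step 1 — from the characteristic polynomial, algebraic multiplicity of λ = -2 is 2. From dim ker(A − (-2)·I) = 1, there are exactly 1 Jordan blocks for λ = -2.
Step 2 — from the minimal polynomial, the factor (x + 2)^2 tells us the largest block for λ = -2 has size 2.
Step 3 — with total size 2, 1 blocks, and largest block 2, the block sizes (in nonincreasing order) are [2].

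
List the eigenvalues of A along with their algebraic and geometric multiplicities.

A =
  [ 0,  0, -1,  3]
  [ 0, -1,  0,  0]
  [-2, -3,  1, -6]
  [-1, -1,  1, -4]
λ = -1: alg = 4, geom = 2

Step 1 — factor the characteristic polynomial to read off the algebraic multiplicities:
  χ_A(x) = (x + 1)^4

Step 2 — compute geometric multiplicities via the rank-nullity identity g(λ) = n − rank(A − λI):
  rank(A − (-1)·I) = 2, so dim ker(A − (-1)·I) = n − 2 = 2

Summary:
  λ = -1: algebraic multiplicity = 4, geometric multiplicity = 2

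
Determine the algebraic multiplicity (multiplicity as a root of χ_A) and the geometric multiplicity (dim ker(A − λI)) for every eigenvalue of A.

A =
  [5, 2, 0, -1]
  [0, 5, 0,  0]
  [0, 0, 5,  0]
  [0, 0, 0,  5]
λ = 5: alg = 4, geom = 3

Step 1 — factor the characteristic polynomial to read off the algebraic multiplicities:
  χ_A(x) = (x - 5)^4

Step 2 — compute geometric multiplicities via the rank-nullity identity g(λ) = n − rank(A − λI):
  rank(A − (5)·I) = 1, so dim ker(A − (5)·I) = n − 1 = 3

Summary:
  λ = 5: algebraic multiplicity = 4, geometric multiplicity = 3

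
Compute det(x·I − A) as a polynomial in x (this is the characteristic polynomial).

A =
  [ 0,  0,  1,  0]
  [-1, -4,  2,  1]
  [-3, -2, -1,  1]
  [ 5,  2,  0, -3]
x^4 + 8*x^3 + 24*x^2 + 32*x + 16

Expanding det(x·I − A) (e.g. by cofactor expansion or by noting that A is similar to its Jordan form J, which has the same characteristic polynomial as A) gives
  χ_A(x) = x^4 + 8*x^3 + 24*x^2 + 32*x + 16
which factors as (x + 2)^4. The eigenvalues (with algebraic multiplicities) are λ = -2 with multiplicity 4.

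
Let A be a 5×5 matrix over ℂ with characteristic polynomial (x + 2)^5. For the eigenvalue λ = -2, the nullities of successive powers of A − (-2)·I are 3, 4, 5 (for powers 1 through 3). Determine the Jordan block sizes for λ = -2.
Block sizes for λ = -2: [3, 1, 1]

From the dimensions of kernels of powers, the number of Jordan blocks of size at least j is d_j − d_{j−1} where d_j = dim ker(N^j) (with d_0 = 0). Computing the differences gives [3, 1, 1].
The number of blocks of size exactly k is (#blocks of size ≥ k) − (#blocks of size ≥ k + 1), so the partition is: 2 block(s) of size 1, 1 block(s) of size 3.
In nonincreasing order the block sizes are [3, 1, 1].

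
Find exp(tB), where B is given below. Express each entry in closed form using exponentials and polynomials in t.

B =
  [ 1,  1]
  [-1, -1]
e^{tB} =
  [t + 1, t]
  [-t, 1 - t]

Strategy: write B = P · J · P⁻¹ where J is a Jordan canonical form, so e^{tB} = P · e^{tJ} · P⁻¹, and e^{tJ} can be computed block-by-block.

B has Jordan form
J =
  [0, 1]
  [0, 0]
(up to reordering of blocks).

Per-block formulas:
  For a 2×2 Jordan block J_2(0): exp(t · J_2(0)) = e^(0t)·(I + t·N), where N is the 2×2 nilpotent shift.

After assembling e^{tJ} and conjugating by P, we get:

e^{tB} =
  [t + 1, t]
  [-t, 1 - t]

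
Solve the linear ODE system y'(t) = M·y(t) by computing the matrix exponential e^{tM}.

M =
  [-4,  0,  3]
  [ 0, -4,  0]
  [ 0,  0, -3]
e^{tM} =
  [exp(-4*t), 0, 3*exp(-3*t) - 3*exp(-4*t)]
  [0, exp(-4*t), 0]
  [0, 0, exp(-3*t)]

Strategy: write M = P · J · P⁻¹ where J is a Jordan canonical form, so e^{tM} = P · e^{tJ} · P⁻¹, and e^{tJ} can be computed block-by-block.

M has Jordan form
J =
  [-4,  0,  0]
  [ 0, -4,  0]
  [ 0,  0, -3]
(up to reordering of blocks).

Per-block formulas:
  For a 1×1 block at λ = -4: exp(t · [-4]) = [e^(-4t)].
  For a 1×1 block at λ = -3: exp(t · [-3]) = [e^(-3t)].

After assembling e^{tJ} and conjugating by P, we get:

e^{tM} =
  [exp(-4*t), 0, 3*exp(-3*t) - 3*exp(-4*t)]
  [0, exp(-4*t), 0]
  [0, 0, exp(-3*t)]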